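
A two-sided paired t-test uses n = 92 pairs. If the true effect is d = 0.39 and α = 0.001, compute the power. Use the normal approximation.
Power ≈ 0.67

Power calculation (paired t-test, normal approximation):
z_β = d · √n - z_{α/2}
z_β = 0.39 · √92 - 3.291
z_β = 0.39 · 9.592 - 3.291
z_β = 0.450

Power = Φ(z_β) = Φ(0.450) ≈ 0.674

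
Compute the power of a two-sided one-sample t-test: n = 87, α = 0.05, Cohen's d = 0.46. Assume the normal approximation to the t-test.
Power ≈ 0.99

Power calculation (one-sample t-test, normal approximation):
z_β = d · √n - z_{α/2}
z_β = 0.46 · √87 - 1.960
z_β = 0.46 · 9.327 - 1.960
z_β = 2.331

Power = Φ(z_β) = Φ(2.331) ≈ 0.990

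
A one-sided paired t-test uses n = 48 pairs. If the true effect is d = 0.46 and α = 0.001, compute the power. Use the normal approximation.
Power ≈ 0.54

Power calculation (paired t-test, normal approximation):
z_β = d · √n - z_α
z_β = 0.46 · √48 - 3.090
z_β = 0.46 · 6.928 - 3.090
z_β = 0.097

Power = Φ(z_β) = Φ(0.097) ≈ 0.539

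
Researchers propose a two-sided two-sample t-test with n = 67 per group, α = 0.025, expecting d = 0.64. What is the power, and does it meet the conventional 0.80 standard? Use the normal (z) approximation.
Power ≈ 0.93; the study is adequately powered (power ≥ 0.80)

Power calculation (two-sample t-test, normal approximation):
z_β = d · √(n/2) - z_{α/2}
z_β = 0.64 · √(67/2) - 2.241
z_β = 0.64 · 5.788 - 2.241
z_β = 1.463

Power = Φ(z_β) = Φ(1.463) ≈ 0.928

Effect size d = 0.64 is medium by Cohen's convention (0.2/0.5/0.8).

Threshold: power ≥ 0.80 is conventionally adequate.
Power ≈ 0.93 → the study is adequately powered (power ≥ 0.80).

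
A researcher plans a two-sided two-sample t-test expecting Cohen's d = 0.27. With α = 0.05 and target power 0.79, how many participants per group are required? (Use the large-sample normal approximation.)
n = 210 per group

Sample size formula (two-sample t-test, normal approximation):
n = 2 · ((z_{α/2} + z_β) / d)²

z_{α/2} = 1.960 (for α = 0.05, two-sided)
z_β = 0.806 (for power = 0.79)
d = 0.27

n = 2 · ((1.960 + 0.806) / 0.27)²
n = 2 · (10.244)²
n ≈ 209.88
Round up to the next whole number: n = 210 per group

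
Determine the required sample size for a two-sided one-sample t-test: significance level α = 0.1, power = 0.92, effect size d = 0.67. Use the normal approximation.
n = 21

Sample size formula (one-sample t-test, normal approximation):
n = ((z_{α/2} + z_β) / d)²

z_{α/2} = 1.645 (for α = 0.1, two-sided)
z_β = 1.405 (for power = 0.92)
d = 0.67

n = ((1.645 + 1.405) / 0.67)²
n = (4.552)²
n ≈ 20.72
Round up to the next whole number: n = 21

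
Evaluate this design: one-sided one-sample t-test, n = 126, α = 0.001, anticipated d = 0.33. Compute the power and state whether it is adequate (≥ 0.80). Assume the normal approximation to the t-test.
Power ≈ 0.73; the study is underpowered (power < 0.80)

Power calculation (one-sample t-test, normal approximation):
z_β = d · √n - z_α
z_β = 0.33 · √126 - 3.090
z_β = 0.33 · 11.225 - 3.090
z_β = 0.614

Power = Φ(z_β) = Φ(0.614) ≈ 0.730

Effect size d = 0.33 is small by Cohen's convention (0.2/0.5/0.8).

Threshold: power ≥ 0.80 is conventionally adequate.
Power ≈ 0.73 → the study is underpowered (power < 0.80).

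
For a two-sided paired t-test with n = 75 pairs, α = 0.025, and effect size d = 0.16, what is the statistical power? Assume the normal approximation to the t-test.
Power ≈ 0.20

Power calculation (paired t-test, normal approximation):
z_β = d · √n - z_{α/2}
z_β = 0.16 · √75 - 2.241
z_β = 0.16 · 8.660 - 2.241
z_β = -0.856

Power = Φ(z_β) = Φ(-0.856) ≈ 0.196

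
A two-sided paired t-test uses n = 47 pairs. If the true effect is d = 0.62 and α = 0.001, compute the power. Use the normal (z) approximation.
Power ≈ 0.83

Power calculation (paired t-test, normal approximation):
z_β = d · √n - z_{α/2}
z_β = 0.62 · √47 - 3.291
z_β = 0.62 · 6.856 - 3.291
z_β = 0.960

Power = Φ(z_β) = Φ(0.960) ≈ 0.831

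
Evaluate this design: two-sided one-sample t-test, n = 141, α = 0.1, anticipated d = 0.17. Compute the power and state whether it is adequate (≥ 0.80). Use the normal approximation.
Power ≈ 0.65; the study is underpowered (power < 0.80)

Power calculation (one-sample t-test, normal approximation):
z_β = d · √n - z_{α/2}
z_β = 0.17 · √141 - 1.645
z_β = 0.17 · 11.874 - 1.645
z_β = 0.374

Power = Φ(z_β) = Φ(0.374) ≈ 0.646

Effect size d = 0.17 is very small by Cohen's convention (0.2/0.5/0.8).

Threshold: power ≥ 0.80 is conventionally adequate.
Power ≈ 0.65 → the study is underpowered (power < 0.80).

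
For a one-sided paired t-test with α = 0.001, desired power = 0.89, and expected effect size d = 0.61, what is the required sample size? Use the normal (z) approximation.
n = 51 pairs

Sample size formula (paired t-test, normal approximation):
n = ((z_α + z_β) / d)²

z_α = 3.090 (for α = 0.001, one-sided)
z_β = 1.227 (for power = 0.89)
d = 0.61

n = ((3.090 + 1.227) / 0.61)²
n = (7.077)²
n ≈ 50.08
Round up to the next whole number: n = 51 pairs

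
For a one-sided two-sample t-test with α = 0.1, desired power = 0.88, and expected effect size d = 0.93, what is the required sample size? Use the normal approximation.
n = 14 per group

Sample size formula (two-sample t-test, normal approximation):
n = 2 · ((z_α + z_β) / d)²

z_α = 1.282 (for α = 0.1, one-sided)
z_β = 1.175 (for power = 0.88)
d = 0.93

n = 2 · ((1.282 + 1.175) / 0.93)²
n = 2 · (2.642)²
n ≈ 13.96
Round up to the next whole number: n = 14 per group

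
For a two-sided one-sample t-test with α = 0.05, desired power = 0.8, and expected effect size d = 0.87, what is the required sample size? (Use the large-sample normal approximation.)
n = 11

Sample size formula (one-sample t-test, normal approximation):
n = ((z_{α/2} + z_β) / d)²

z_{α/2} = 1.960 (for α = 0.05, two-sided)
z_β = 0.842 (for power = 0.8)
d = 0.87

n = ((1.960 + 0.842) / 0.87)²
n = (3.221)²
n ≈ 10.37
Round up to the next whole number: n = 11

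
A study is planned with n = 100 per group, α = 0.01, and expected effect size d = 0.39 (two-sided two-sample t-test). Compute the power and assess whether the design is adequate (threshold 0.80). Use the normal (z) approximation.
Power ≈ 0.57; the study is underpowered (power < 0.80)

Power calculation (two-sample t-test, normal approximation):
z_β = d · √(n/2) - z_{α/2}
z_β = 0.39 · √(100/2) - 2.576
z_β = 0.39 · 7.071 - 2.576
z_β = 0.182

Power = Φ(z_β) = Φ(0.182) ≈ 0.572

Effect size d = 0.39 is small by Cohen's convention (0.2/0.5/0.8).

Threshold: power ≥ 0.80 is conventionally adequate.
Power ≈ 0.57 → the study is underpowered (power < 0.80).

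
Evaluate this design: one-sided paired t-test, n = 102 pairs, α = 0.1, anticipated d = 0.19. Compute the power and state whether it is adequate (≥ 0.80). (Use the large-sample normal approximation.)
Power ≈ 0.74; the study is underpowered (power < 0.80)

Power calculation (paired t-test, normal approximation):
z_β = d · √n - z_α
z_β = 0.19 · √102 - 1.282
z_β = 0.19 · 10.100 - 1.282
z_β = 0.637

Power = Φ(z_β) = Φ(0.637) ≈ 0.738

Effect size d = 0.19 is very small by Cohen's convention (0.2/0.5/0.8).

Threshold: power ≥ 0.80 is conventionally adequate.
Power ≈ 0.74 → the study is underpowered (power < 0.80).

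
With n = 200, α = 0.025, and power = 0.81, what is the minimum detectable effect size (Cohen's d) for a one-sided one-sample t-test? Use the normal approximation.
d ≈ 0.20

Minimum detectable effect (one-sample t-test, normal approximation):
d = (z_α + z_β) / √n
d = (1.960 + 0.878) / √200
d = 2.838 / 14.142
d ≈ 0.20

By Cohen's convention (0.2 small / 0.5 medium / 0.8 large): small effect.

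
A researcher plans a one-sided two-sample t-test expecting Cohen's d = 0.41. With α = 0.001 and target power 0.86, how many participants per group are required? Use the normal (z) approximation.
n = 207 per group

Sample size formula (two-sample t-test, normal approximation):
n = 2 · ((z_α + z_β) / d)²

z_α = 3.090 (for α = 0.001, one-sided)
z_β = 1.080 (for power = 0.86)
d = 0.41

n = 2 · ((3.090 + 1.080) / 0.41)²
n = 2 · (10.171)²
n ≈ 206.90
Round up to the next whole number: n = 207 per group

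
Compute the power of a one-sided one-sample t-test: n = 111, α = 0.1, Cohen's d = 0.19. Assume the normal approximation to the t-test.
Power ≈ 0.76

Power calculation (one-sample t-test, normal approximation):
z_β = d · √n - z_α
z_β = 0.19 · √111 - 1.282
z_β = 0.19 · 10.536 - 1.282
z_β = 0.720

Power = Φ(z_β) = Φ(0.720) ≈ 0.764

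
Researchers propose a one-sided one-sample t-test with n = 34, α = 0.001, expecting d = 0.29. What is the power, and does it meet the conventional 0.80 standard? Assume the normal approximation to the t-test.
Power ≈ 0.08; the study is underpowered (power < 0.80)

Power calculation (one-sample t-test, normal approximation):
z_β = d · √n - z_α
z_β = 0.29 · √34 - 3.090
z_β = 0.29 · 5.831 - 3.090
z_β = -1.399

Power = Φ(z_β) = Φ(-1.399) ≈ 0.081

Effect size d = 0.29 is small by Cohen's convention (0.2/0.5/0.8).

Threshold: power ≥ 0.80 is conventionally adequate.
Power ≈ 0.08 → the study is underpowered (power < 0.80).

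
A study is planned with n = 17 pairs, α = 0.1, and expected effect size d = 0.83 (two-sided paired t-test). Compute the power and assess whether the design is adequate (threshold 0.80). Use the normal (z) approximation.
Power ≈ 0.96; the study is adequately powered (power ≥ 0.80)

Power calculation (paired t-test, normal approximation):
z_β = d · √n - z_{α/2}
z_β = 0.83 · √17 - 1.645
z_β = 0.83 · 4.123 - 1.645
z_β = 1.777

Power = Φ(z_β) = Φ(1.777) ≈ 0.962

Effect size d = 0.83 is large by Cohen's convention (0.2/0.5/0.8).

Threshold: power ≥ 0.80 is conventionally adequate.
Power ≈ 0.96 → the study is adequately powered (power ≥ 0.80).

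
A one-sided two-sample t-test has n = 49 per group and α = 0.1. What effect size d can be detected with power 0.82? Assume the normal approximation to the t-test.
d ≈ 0.44

Minimum detectable effect (two-sample t-test, normal approximation):
d = (z_α + z_β) / √(n/2)
d = (1.282 + 0.915) / √(49/2)
d = 2.197 / 4.950
d ≈ 0.44

By Cohen's convention (0.2 small / 0.5 medium / 0.8 large): small effect.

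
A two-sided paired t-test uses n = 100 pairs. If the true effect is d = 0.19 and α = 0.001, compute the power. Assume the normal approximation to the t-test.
Power ≈ 0.08

Power calculation (paired t-test, normal approximation):
z_β = d · √n - z_{α/2}
z_β = 0.19 · √100 - 3.291
z_β = 0.19 · 10.000 - 3.291
z_β = -1.391

Power = Φ(z_β) = Φ(-1.391) ≈ 0.082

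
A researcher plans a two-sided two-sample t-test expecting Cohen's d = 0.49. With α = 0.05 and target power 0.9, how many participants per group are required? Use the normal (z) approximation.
n = 88 per group

Sample size formula (two-sample t-test, normal approximation):
n = 2 · ((z_{α/2} + z_β) / d)²

z_{α/2} = 1.960 (for α = 0.05, two-sided)
z_β = 1.282 (for power = 0.9)
d = 0.49

n = 2 · ((1.960 + 1.282) / 0.49)²
n = 2 · (6.616)²
n ≈ 87.54
Round up to the next whole number: n = 88 per group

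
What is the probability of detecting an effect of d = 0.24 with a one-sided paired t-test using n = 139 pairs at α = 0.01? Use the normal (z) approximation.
Power ≈ 0.69

Power calculation (paired t-test, normal approximation):
z_β = d · √n - z_α
z_β = 0.24 · √139 - 2.326
z_β = 0.24 · 11.790 - 2.326
z_β = 0.503

Power = Φ(z_β) = Φ(0.503) ≈ 0.693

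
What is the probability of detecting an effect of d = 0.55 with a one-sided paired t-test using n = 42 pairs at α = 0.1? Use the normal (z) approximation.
Power ≈ 0.99

Power calculation (paired t-test, normal approximation):
z_β = d · √n - z_α
z_β = 0.55 · √42 - 1.282
z_β = 0.55 · 6.481 - 1.282
z_β = 2.283

Power = Φ(z_β) = Φ(2.283) ≈ 0.989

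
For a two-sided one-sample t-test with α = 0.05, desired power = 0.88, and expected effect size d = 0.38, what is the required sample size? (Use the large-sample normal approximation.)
n = 69

Sample size formula (one-sample t-test, normal approximation):
n = ((z_{α/2} + z_β) / d)²

z_{α/2} = 1.960 (for α = 0.05, two-sided)
z_β = 1.175 (for power = 0.88)
d = 0.38

n = ((1.960 + 1.175) / 0.38)²
n = (8.250)²
n ≈ 68.06
Round up to the next whole number: n = 69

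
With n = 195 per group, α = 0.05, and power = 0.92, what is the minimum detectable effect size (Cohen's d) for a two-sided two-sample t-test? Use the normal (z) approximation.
d ≈ 0.34

Minimum detectable effect (two-sample t-test, normal approximation):
d = (z_{α/2} + z_β) / √(n/2)
d = (1.960 + 1.405) / √(195/2)
d = 3.365 / 9.874
d ≈ 0.34

By Cohen's convention (0.2 small / 0.5 medium / 0.8 large): small effect.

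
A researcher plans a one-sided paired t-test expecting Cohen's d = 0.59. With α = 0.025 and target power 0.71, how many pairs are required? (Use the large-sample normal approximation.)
n = 19 pairs

Sample size formula (paired t-test, normal approximation):
n = ((z_α + z_β) / d)²

z_α = 1.960 (for α = 0.025, one-sided)
z_β = 0.553 (for power = 0.71)
d = 0.59

n = ((1.960 + 0.553) / 0.59)²
n = (4.259)²
n ≈ 18.14
Round up to the next whole number: n = 19 pairs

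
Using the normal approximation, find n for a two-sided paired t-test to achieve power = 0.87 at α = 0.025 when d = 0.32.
n = 111 pairs

Sample size formula (paired t-test, normal approximation):
n = ((z_{α/2} + z_β) / d)²

z_{α/2} = 2.241 (for α = 0.025, two-sided)
z_β = 1.126 (for power = 0.87)
d = 0.32

n = ((2.241 + 1.126) / 0.32)²
n = (10.522)²
n ≈ 110.71
Round up to the next whole number: n = 111 pairs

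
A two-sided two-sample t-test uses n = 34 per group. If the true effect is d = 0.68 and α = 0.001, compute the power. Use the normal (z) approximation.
Power ≈ 0.31

Power calculation (two-sample t-test, normal approximation):
z_β = d · √(n/2) - z_{α/2}
z_β = 0.68 · √(34/2) - 3.291
z_β = 0.68 · 4.123 - 3.291
z_β = -0.487

Power = Φ(z_β) = Φ(-0.487) ≈ 0.313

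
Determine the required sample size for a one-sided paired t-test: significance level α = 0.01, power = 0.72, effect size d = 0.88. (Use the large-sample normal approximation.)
n = 11 pairs

Sample size formula (paired t-test, normal approximation):
n = ((z_α + z_β) / d)²

z_α = 2.326 (for α = 0.01, one-sided)
z_β = 0.583 (for power = 0.72)
d = 0.88

n = ((2.326 + 0.583) / 0.88)²
n = (3.306)²
n ≈ 10.93
Round up to the next whole number: n = 11 pairs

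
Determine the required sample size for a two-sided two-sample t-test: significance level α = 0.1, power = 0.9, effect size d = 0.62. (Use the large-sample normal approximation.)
n = 45 per group

Sample size formula (two-sample t-test, normal approximation):
n = 2 · ((z_{α/2} + z_β) / d)²

z_{α/2} = 1.645 (for α = 0.1, two-sided)
z_β = 1.282 (for power = 0.9)
d = 0.62

n = 2 · ((1.645 + 1.282) / 0.62)²
n = 2 · (4.721)²
n ≈ 44.58
Round up to the next whole number: n = 45 per group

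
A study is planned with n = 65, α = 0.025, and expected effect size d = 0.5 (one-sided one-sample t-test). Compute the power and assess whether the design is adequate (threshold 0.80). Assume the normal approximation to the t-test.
Power ≈ 0.98; the study is adequately powered (power ≥ 0.80)

Power calculation (one-sample t-test, normal approximation):
z_β = d · √n - z_α
z_β = 0.5 · √65 - 1.960
z_β = 0.5 · 8.062 - 1.960
z_β = 2.071

Power = Φ(z_β) = Φ(2.071) ≈ 0.981

Effect size d = 0.5 is medium by Cohen's convention (0.2/0.5/0.8).

Threshold: power ≥ 0.80 is conventionally adequate.
Power ≈ 0.98 → the study is adequately powered (power ≥ 0.80).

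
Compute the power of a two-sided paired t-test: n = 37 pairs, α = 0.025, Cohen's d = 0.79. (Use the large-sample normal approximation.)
Power ≈ 0.99

Power calculation (paired t-test, normal approximation):
z_β = d · √n - z_{α/2}
z_β = 0.79 · √37 - 2.241
z_β = 0.79 · 6.083 - 2.241
z_β = 2.564

Power = Φ(z_β) = Φ(2.564) ≈ 0.995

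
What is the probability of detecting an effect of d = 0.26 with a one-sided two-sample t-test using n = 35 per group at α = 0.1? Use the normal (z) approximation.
Power ≈ 0.42

Power calculation (two-sample t-test, normal approximation):
z_β = d · √(n/2) - z_α
z_β = 0.26 · √(35/2) - 1.282
z_β = 0.26 · 4.183 - 1.282
z_β = -0.194

Power = Φ(z_β) = Φ(-0.194) ≈ 0.423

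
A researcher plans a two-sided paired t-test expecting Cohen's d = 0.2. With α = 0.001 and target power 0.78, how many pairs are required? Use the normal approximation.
n = 413 pairs

Sample size formula (paired t-test, normal approximation):
n = ((z_{α/2} + z_β) / d)²

z_{α/2} = 3.291 (for α = 0.001, two-sided)
z_β = 0.772 (for power = 0.78)
d = 0.2

n = ((3.291 + 0.772) / 0.2)²
n = (20.315)²
n ≈ 412.70
Round up to the next whole number: n = 413 pairs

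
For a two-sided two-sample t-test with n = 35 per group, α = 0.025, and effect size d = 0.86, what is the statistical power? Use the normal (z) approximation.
Power ≈ 0.91

Power calculation (two-sample t-test, normal approximation):
z_β = d · √(n/2) - z_{α/2}
z_β = 0.86 · √(35/2) - 2.241
z_β = 0.86 · 4.183 - 2.241
z_β = 1.356

Power = Φ(z_β) = Φ(1.356) ≈ 0.912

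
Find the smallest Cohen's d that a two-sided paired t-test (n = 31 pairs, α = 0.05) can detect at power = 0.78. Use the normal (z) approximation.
d ≈ 0.49

Minimum detectable effect (paired t-test, normal approximation):
d = (z_{α/2} + z_β) / √n
d = (1.960 + 0.772) / √31
d = 2.732 / 5.568
d ≈ 0.49

By Cohen's convention (0.2 small / 0.5 medium / 0.8 large): small effect.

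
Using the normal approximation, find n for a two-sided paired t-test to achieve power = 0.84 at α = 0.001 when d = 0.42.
n = 105 pairs

Sample size formula (paired t-test, normal approximation):
n = ((z_{α/2} + z_β) / d)²

z_{α/2} = 3.291 (for α = 0.001, two-sided)
z_β = 0.994 (for power = 0.84)
d = 0.42

n = ((3.291 + 0.994) / 0.42)²
n = (10.202)²
n ≈ 104.08
Round up to the next whole number: n = 105 pairs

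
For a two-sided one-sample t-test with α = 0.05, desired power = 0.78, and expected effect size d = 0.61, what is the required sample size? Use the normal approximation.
n = 21

Sample size formula (one-sample t-test, normal approximation):
n = ((z_{α/2} + z_β) / d)²

z_{α/2} = 1.960 (for α = 0.05, two-sided)
z_β = 0.772 (for power = 0.78)
d = 0.61

n = ((1.960 + 0.772) / 0.61)²
n = (4.479)²
n ≈ 20.06
Round up to the next whole number: n = 21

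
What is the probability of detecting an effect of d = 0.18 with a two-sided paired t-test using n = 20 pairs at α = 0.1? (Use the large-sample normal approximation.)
Power ≈ 0.20

Power calculation (paired t-test, normal approximation):
z_β = d · √n - z_{α/2}
z_β = 0.18 · √20 - 1.645
z_β = 0.18 · 4.472 - 1.645
z_β = -0.840

Power = Φ(z_β) = Φ(-0.840) ≈ 0.200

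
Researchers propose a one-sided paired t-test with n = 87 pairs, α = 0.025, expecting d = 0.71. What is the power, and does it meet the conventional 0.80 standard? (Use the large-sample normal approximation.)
Power ≈ 1.00; the study is adequately powered (power ≥ 0.80)

Power calculation (paired t-test, normal approximation):
z_β = d · √n - z_α
z_β = 0.71 · √87 - 1.960
z_β = 0.71 · 9.327 - 1.960
z_β = 4.662

Power = Φ(z_β) = Φ(4.662) ≈ 1.000

Effect size d = 0.71 is medium by Cohen's convention (0.2/0.5/0.8).

Threshold: power ≥ 0.80 is conventionally adequate.
Power ≈ 1.00 → the study is adequately powered (power ≥ 0.80).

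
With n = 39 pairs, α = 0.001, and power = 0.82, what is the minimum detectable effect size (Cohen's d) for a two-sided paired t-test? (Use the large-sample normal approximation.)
d ≈ 0.67

Minimum detectable effect (paired t-test, normal approximation):
d = (z_{α/2} + z_β) / √n
d = (3.291 + 0.915) / √39
d = 4.206 / 6.245
d ≈ 0.67

By Cohen's convention (0.2 small / 0.5 medium / 0.8 large): medium effect.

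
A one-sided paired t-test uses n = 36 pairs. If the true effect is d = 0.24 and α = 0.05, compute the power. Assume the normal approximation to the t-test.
Power ≈ 0.42

Power calculation (paired t-test, normal approximation):
z_β = d · √n - z_α
z_β = 0.24 · √36 - 1.645
z_β = 0.24 · 6.000 - 1.645
z_β = -0.205

Power = Φ(z_β) = Φ(-0.205) ≈ 0.419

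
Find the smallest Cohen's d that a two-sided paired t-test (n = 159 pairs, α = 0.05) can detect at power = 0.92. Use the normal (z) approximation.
d ≈ 0.27

Minimum detectable effect (paired t-test, normal approximation):
d = (z_{α/2} + z_β) / √n
d = (1.960 + 1.405) / √159
d = 3.365 / 12.610
d ≈ 0.27

By Cohen's convention (0.2 small / 0.5 medium / 0.8 large): small effect.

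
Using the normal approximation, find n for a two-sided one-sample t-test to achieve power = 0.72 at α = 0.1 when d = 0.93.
n = 6

Sample size formula (one-sample t-test, normal approximation):
n = ((z_{α/2} + z_β) / d)²

z_{α/2} = 1.645 (for α = 0.1, two-sided)
z_β = 0.583 (for power = 0.72)
d = 0.93

n = ((1.645 + 0.583) / 0.93)²
n = (2.396)²
n ≈ 5.74
Round up to the next whole number: n = 6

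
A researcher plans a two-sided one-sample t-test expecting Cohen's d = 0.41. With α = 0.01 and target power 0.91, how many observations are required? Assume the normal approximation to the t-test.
n = 92

Sample size formula (one-sample t-test, normal approximation):
n = ((z_{α/2} + z_β) / d)²

z_{α/2} = 2.576 (for α = 0.01, two-sided)
z_β = 1.341 (for power = 0.91)
d = 0.41

n = ((2.576 + 1.341) / 0.41)²
n = (9.554)²
n ≈ 91.28
Round up to the next whole number: n = 92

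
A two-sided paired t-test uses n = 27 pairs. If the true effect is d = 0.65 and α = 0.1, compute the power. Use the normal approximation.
Power ≈ 0.96

Power calculation (paired t-test, normal approximation):
z_β = d · √n - z_{α/2}
z_β = 0.65 · √27 - 1.645
z_β = 0.65 · 5.196 - 1.645
z_β = 1.733

Power = Φ(z_β) = Φ(1.733) ≈ 0.958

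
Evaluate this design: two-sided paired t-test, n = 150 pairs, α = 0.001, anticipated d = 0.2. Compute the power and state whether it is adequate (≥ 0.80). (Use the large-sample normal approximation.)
Power ≈ 0.20; the study is underpowered (power < 0.80)

Power calculation (paired t-test, normal approximation):
z_β = d · √n - z_{α/2}
z_β = 0.2 · √150 - 3.291
z_β = 0.2 · 12.247 - 3.291
z_β = -0.841

Power = Φ(z_β) = Φ(-0.841) ≈ 0.200

Effect size d = 0.2 is small by Cohen's convention (0.2/0.5/0.8).

Threshold: power ≥ 0.80 is conventionally adequate.
Power ≈ 0.20 → the study is underpowered (power < 0.80).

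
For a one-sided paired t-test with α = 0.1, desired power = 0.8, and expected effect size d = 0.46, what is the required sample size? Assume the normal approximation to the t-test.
n = 22 pairs

Sample size formula (paired t-test, normal approximation):
n = ((z_α + z_β) / d)²

z_α = 1.282 (for α = 0.1, one-sided)
z_β = 0.842 (for power = 0.8)
d = 0.46

n = ((1.282 + 0.842) / 0.46)²
n = (4.617)²
n ≈ 21.32
Round up to the next whole number: n = 22 pairs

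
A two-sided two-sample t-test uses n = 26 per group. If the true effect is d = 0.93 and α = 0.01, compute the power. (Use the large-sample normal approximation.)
Power ≈ 0.78

Power calculation (two-sample t-test, normal approximation):
z_β = d · √(n/2) - z_{α/2}
z_β = 0.93 · √(26/2) - 2.576
z_β = 0.93 · 3.606 - 2.576
z_β = 0.777

Power = Φ(z_β) = Φ(0.777) ≈ 0.782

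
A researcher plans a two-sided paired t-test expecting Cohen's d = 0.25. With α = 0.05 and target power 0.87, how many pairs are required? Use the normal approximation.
n = 153 pairs

Sample size formula (paired t-test, normal approximation):
n = ((z_{α/2} + z_β) / d)²

z_{α/2} = 1.960 (for α = 0.05, two-sided)
z_β = 1.126 (for power = 0.87)
d = 0.25

n = ((1.960 + 1.126) / 0.25)²
n = (12.344)²
n ≈ 152.37
Round up to the next whole number: n = 153 pairs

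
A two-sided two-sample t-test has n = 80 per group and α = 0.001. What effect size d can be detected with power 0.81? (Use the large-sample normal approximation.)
d ≈ 0.66

Minimum detectable effect (two-sample t-test, normal approximation):
d = (z_{α/2} + z_β) / √(n/2)
d = (3.291 + 0.878) / √(80/2)
d = 4.168 / 6.325
d ≈ 0.66

By Cohen's convention (0.2 small / 0.5 medium / 0.8 large): medium effect.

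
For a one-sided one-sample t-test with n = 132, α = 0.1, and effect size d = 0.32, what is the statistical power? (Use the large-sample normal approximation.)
Power ≈ 0.99

Power calculation (one-sample t-test, normal approximation):
z_β = d · √n - z_α
z_β = 0.32 · √132 - 1.282
z_β = 0.32 · 11.489 - 1.282
z_β = 2.395

Power = Φ(z_β) = Φ(2.395) ≈ 0.992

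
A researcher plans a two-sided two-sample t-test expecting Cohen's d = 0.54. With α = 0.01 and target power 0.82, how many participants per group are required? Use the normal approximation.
n = 84 per group

Sample size formula (two-sample t-test, normal approximation):
n = 2 · ((z_{α/2} + z_β) / d)²

z_{α/2} = 2.576 (for α = 0.01, two-sided)
z_β = 0.915 (for power = 0.82)
d = 0.54

n = 2 · ((2.576 + 0.915) / 0.54)²
n = 2 · (6.465)²
n ≈ 83.59
Round up to the next whole number: n = 84 per group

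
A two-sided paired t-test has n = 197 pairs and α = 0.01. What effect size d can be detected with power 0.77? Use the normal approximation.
d ≈ 0.24

Minimum detectable effect (paired t-test, normal approximation):
d = (z_{α/2} + z_β) / √n
d = (2.576 + 0.739) / √197
d = 3.315 / 14.036
d ≈ 0.24

By Cohen's convention (0.2 small / 0.5 medium / 0.8 large): small effect.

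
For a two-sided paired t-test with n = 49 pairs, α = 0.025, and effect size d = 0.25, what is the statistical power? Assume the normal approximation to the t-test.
Power ≈ 0.31

Power calculation (paired t-test, normal approximation):
z_β = d · √n - z_{α/2}
z_β = 0.25 · √49 - 2.241
z_β = 0.25 · 7.000 - 2.241
z_β = -0.491

Power = Φ(z_β) = Φ(-0.491) ≈ 0.312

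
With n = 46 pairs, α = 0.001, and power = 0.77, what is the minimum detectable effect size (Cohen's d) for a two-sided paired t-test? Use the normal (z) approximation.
d ≈ 0.59

Minimum detectable effect (paired t-test, normal approximation):
d = (z_{α/2} + z_β) / √n
d = (3.291 + 0.739) / √46
d = 4.029 / 6.782
d ≈ 0.59

By Cohen's convention (0.2 small / 0.5 medium / 0.8 large): medium effect.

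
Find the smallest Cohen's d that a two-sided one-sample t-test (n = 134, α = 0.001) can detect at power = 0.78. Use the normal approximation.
d ≈ 0.35

Minimum detectable effect (one-sample t-test, normal approximation):
d = (z_{α/2} + z_β) / √n
d = (3.291 + 0.772) / √134
d = 4.063 / 11.576
d ≈ 0.35

By Cohen's convention (0.2 small / 0.5 medium / 0.8 large): small effect.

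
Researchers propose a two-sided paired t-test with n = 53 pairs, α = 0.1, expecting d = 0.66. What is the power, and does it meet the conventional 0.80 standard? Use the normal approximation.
Power ≈ 1.00; the study is adequately powered (power ≥ 0.80)

Power calculation (paired t-test, normal approximation):
z_β = d · √n - z_{α/2}
z_β = 0.66 · √53 - 1.645
z_β = 0.66 · 7.280 - 1.645
z_β = 3.160

Power = Φ(z_β) = Φ(3.160) ≈ 0.999

Effect size d = 0.66 is medium by Cohen's convention (0.2/0.5/0.8).

Threshold: power ≥ 0.80 is conventionally adequate.
Power ≈ 1.00 → the study is adequately powered (power ≥ 0.80).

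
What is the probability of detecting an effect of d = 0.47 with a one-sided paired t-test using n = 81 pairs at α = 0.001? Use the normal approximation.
Power ≈ 0.87

Power calculation (paired t-test, normal approximation):
z_β = d · √n - z_α
z_β = 0.47 · √81 - 3.090
z_β = 0.47 · 9.000 - 3.090
z_β = 1.140

Power = Φ(z_β) = Φ(1.140) ≈ 0.873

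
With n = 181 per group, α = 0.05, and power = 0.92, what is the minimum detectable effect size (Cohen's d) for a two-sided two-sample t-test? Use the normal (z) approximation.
d ≈ 0.35

Minimum detectable effect (two-sample t-test, normal approximation):
d = (z_{α/2} + z_β) / √(n/2)
d = (1.960 + 1.405) / √(181/2)
d = 3.365 / 9.513
d ≈ 0.35

By Cohen's convention (0.2 small / 0.5 medium / 0.8 large): small effect.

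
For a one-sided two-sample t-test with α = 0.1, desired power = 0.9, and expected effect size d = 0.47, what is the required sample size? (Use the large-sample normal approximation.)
n = 60 per group

Sample size formula (two-sample t-test, normal approximation):
n = 2 · ((z_α + z_β) / d)²

z_α = 1.282 (for α = 0.1, one-sided)
z_β = 1.282 (for power = 0.9)
d = 0.47

n = 2 · ((1.282 + 1.282) / 0.47)²
n = 2 · (5.455)²
n ≈ 59.51
Round up to the next whole number: n = 60 per group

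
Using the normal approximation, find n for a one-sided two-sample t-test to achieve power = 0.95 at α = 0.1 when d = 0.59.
n = 50 per group

Sample size formula (two-sample t-test, normal approximation):
n = 2 · ((z_α + z_β) / d)²

z_α = 1.282 (for α = 0.1, one-sided)
z_β = 1.645 (for power = 0.95)
d = 0.59

n = 2 · ((1.282 + 1.645) / 0.59)²
n = 2 · (4.961)²
n ≈ 49.22
Round up to the next whole number: n = 50 per group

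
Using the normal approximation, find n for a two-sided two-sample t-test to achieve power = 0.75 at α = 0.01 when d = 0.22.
n = 437 per group

Sample size formula (two-sample t-test, normal approximation):
n = 2 · ((z_{α/2} + z_β) / d)²

z_{α/2} = 2.576 (for α = 0.01, two-sided)
z_β = 0.674 (for power = 0.75)
d = 0.22

n = 2 · ((2.576 + 0.674) / 0.22)²
n = 2 · (14.773)²
n ≈ 436.48
Round up to the next whole number: n = 437 per group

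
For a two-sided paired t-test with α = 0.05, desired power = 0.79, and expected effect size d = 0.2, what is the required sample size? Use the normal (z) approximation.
n = 192 pairs

Sample size formula (paired t-test, normal approximation):
n = ((z_{α/2} + z_β) / d)²

z_{α/2} = 1.960 (for α = 0.05, two-sided)
z_β = 0.806 (for power = 0.79)
d = 0.2

n = ((1.960 + 0.806) / 0.2)²
n = (13.830)²
n ≈ 191.27
Round up to the next whole number: n = 192 pairs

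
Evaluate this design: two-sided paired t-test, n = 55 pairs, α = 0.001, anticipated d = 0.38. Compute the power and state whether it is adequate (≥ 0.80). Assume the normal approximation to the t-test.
Power ≈ 0.32; the study is underpowered (power < 0.80)

Power calculation (paired t-test, normal approximation):
z_β = d · √n - z_{α/2}
z_β = 0.38 · √55 - 3.291
z_β = 0.38 · 7.416 - 3.291
z_β = -0.472

Power = Φ(z_β) = Φ(-0.472) ≈ 0.318

Effect size d = 0.38 is small by Cohen's convention (0.2/0.5/0.8).

Threshold: power ≥ 0.80 is conventionally adequate.
Power ≈ 0.32 → the study is underpowered (power < 0.80).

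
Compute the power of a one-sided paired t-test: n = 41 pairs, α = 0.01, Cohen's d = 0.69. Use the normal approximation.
Power ≈ 0.98

Power calculation (paired t-test, normal approximation):
z_β = d · √n - z_α
z_β = 0.69 · √41 - 2.326
z_β = 0.69 · 6.403 - 2.326
z_β = 2.092

Power = Φ(z_β) = Φ(2.092) ≈ 0.982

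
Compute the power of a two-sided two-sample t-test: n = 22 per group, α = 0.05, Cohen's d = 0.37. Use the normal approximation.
Power ≈ 0.23

Power calculation (two-sample t-test, normal approximation):
z_β = d · √(n/2) - z_{α/2}
z_β = 0.37 · √(22/2) - 1.960
z_β = 0.37 · 3.317 - 1.960
z_β = -0.733

Power = Φ(z_β) = Φ(-0.733) ≈ 0.232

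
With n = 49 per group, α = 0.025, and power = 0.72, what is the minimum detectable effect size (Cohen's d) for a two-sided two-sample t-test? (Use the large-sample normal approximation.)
d ≈ 0.57

Minimum detectable effect (two-sample t-test, normal approximation):
d = (z_{α/2} + z_β) / √(n/2)
d = (2.241 + 0.583) / √(49/2)
d = 2.824 / 4.950
d ≈ 0.57

By Cohen's convention (0.2 small / 0.5 medium / 0.8 large): medium effect.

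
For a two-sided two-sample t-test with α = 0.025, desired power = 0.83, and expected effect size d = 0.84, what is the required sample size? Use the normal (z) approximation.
n = 29 per group

Sample size formula (two-sample t-test, normal approximation):
n = 2 · ((z_{α/2} + z_β) / d)²

z_{α/2} = 2.241 (for α = 0.025, two-sided)
z_β = 0.954 (for power = 0.83)
d = 0.84

n = 2 · ((2.241 + 0.954) / 0.84)²
n = 2 · (3.804)²
n ≈ 28.94
Round up to the next whole number: n = 29 per group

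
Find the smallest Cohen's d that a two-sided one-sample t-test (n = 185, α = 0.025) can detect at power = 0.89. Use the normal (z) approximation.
d ≈ 0.25

Minimum detectable effect (one-sample t-test, normal approximation):
d = (z_{α/2} + z_β) / √n
d = (2.241 + 1.227) / √185
d = 3.468 / 13.601
d ≈ 0.25

By Cohen's convention (0.2 small / 0.5 medium / 0.8 large): small effect.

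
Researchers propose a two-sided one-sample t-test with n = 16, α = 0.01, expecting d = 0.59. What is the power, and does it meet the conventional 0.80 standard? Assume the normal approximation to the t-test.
Power ≈ 0.41; the study is underpowered (power < 0.80)

Power calculation (one-sample t-test, normal approximation):
z_β = d · √n - z_{α/2}
z_β = 0.59 · √16 - 2.576
z_β = 0.59 · 4.000 - 2.576
z_β = -0.216

Power = Φ(z_β) = Φ(-0.216) ≈ 0.415

Effect size d = 0.59 is medium by Cohen's convention (0.2/0.5/0.8).

Threshold: power ≥ 0.80 is conventionally adequate.
Power ≈ 0.41 → the study is underpowered (power < 0.80).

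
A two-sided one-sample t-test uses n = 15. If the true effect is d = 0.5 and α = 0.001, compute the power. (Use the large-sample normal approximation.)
Power ≈ 0.09

Power calculation (one-sample t-test, normal approximation):
z_β = d · √n - z_{α/2}
z_β = 0.5 · √15 - 3.291
z_β = 0.5 · 3.873 - 3.291
z_β = -1.354

Power = Φ(z_β) = Φ(-1.354) ≈ 0.088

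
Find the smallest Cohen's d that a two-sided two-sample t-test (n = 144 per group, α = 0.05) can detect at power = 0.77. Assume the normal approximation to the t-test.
d ≈ 0.32

Minimum detectable effect (two-sample t-test, normal approximation):
d = (z_{α/2} + z_β) / √(n/2)
d = (1.960 + 0.739) / √(144/2)
d = 2.699 / 8.485
d ≈ 0.32

By Cohen's convention (0.2 small / 0.5 medium / 0.8 large): small effect.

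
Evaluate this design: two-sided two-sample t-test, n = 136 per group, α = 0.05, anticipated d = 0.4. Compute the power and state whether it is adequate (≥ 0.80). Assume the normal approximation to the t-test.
Power ≈ 0.91; the study is adequately powered (power ≥ 0.80)

Power calculation (two-sample t-test, normal approximation):
z_β = d · √(n/2) - z_{α/2}
z_β = 0.4 · √(136/2) - 1.960
z_β = 0.4 · 8.246 - 1.960
z_β = 1.339

Power = Φ(z_β) = Φ(1.339) ≈ 0.910

Effect size d = 0.4 is small by Cohen's convention (0.2/0.5/0.8).

Threshold: power ≥ 0.80 is conventionally adequate.
Power ≈ 0.91 → the study is adequately powered (power ≥ 0.80).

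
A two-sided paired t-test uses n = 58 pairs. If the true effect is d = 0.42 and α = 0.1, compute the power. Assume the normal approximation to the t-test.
Power ≈ 0.94

Power calculation (paired t-test, normal approximation):
z_β = d · √n - z_{α/2}
z_β = 0.42 · √58 - 1.645
z_β = 0.42 · 7.616 - 1.645
z_β = 1.554

Power = Φ(z_β) = Φ(1.554) ≈ 0.940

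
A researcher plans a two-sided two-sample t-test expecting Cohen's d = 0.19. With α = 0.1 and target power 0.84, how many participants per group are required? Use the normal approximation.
n = 386 per group

Sample size formula (two-sample t-test, normal approximation):
n = 2 · ((z_{α/2} + z_β) / d)²

z_{α/2} = 1.645 (for α = 0.1, two-sided)
z_β = 0.994 (for power = 0.84)
d = 0.19

n = 2 · ((1.645 + 0.994) / 0.19)²
n = 2 · (13.889)²
n ≈ 385.81
Round up to the next whole number: n = 386 per group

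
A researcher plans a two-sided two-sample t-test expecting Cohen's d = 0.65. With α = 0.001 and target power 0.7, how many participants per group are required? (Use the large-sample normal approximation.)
n = 69 per group

Sample size formula (two-sample t-test, normal approximation):
n = 2 · ((z_{α/2} + z_β) / d)²

z_{α/2} = 3.291 (for α = 0.001, two-sided)
z_β = 0.524 (for power = 0.7)
d = 0.65

n = 2 · ((3.291 + 0.524) / 0.65)²
n = 2 · (5.869)²
n ≈ 68.89
Round up to the next whole number: n = 69 per group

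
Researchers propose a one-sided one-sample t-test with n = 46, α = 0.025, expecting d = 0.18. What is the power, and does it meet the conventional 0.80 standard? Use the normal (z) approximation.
Power ≈ 0.23; the study is underpowered (power < 0.80)

Power calculation (one-sample t-test, normal approximation):
z_β = d · √n - z_α
z_β = 0.18 · √46 - 1.960
z_β = 0.18 · 6.782 - 1.960
z_β = -0.739

Power = Φ(z_β) = Φ(-0.739) ≈ 0.230

Effect size d = 0.18 is very small by Cohen's convention (0.2/0.5/0.8).

Threshold: power ≥ 0.80 is conventionally adequate.
Power ≈ 0.23 → the study is underpowered (power < 0.80).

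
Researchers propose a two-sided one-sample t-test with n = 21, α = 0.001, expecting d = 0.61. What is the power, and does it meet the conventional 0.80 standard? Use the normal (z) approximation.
Power ≈ 0.31; the study is underpowered (power < 0.80)

Power calculation (one-sample t-test, normal approximation):
z_β = d · √n - z_{α/2}
z_β = 0.61 · √21 - 3.291
z_β = 0.61 · 4.583 - 3.291
z_β = -0.495

Power = Φ(z_β) = Φ(-0.495) ≈ 0.310

Effect size d = 0.61 is medium by Cohen's convention (0.2/0.5/0.8).

Threshold: power ≥ 0.80 is conventionally adequate.
Power ≈ 0.31 → the study is underpowered (power < 0.80).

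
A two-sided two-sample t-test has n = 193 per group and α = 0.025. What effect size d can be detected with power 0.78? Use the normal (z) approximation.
d ≈ 0.31

Minimum detectable effect (two-sample t-test, normal approximation):
d = (z_{α/2} + z_β) / √(n/2)
d = (2.241 + 0.772) / √(193/2)
d = 3.014 / 9.823
d ≈ 0.31

By Cohen's convention (0.2 small / 0.5 medium / 0.8 large): small effect.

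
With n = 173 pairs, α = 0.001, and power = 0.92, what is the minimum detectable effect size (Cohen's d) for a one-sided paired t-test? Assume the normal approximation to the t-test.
d ≈ 0.34

Minimum detectable effect (paired t-test, normal approximation):
d = (z_α + z_β) / √n
d = (3.090 + 1.405) / √173
d = 4.495 / 13.153
d ≈ 0.34

By Cohen's convention (0.2 small / 0.5 medium / 0.8 large): small effect.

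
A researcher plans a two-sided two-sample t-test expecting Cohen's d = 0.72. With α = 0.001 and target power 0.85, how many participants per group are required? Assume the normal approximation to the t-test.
n = 73 per group

Sample size formula (two-sample t-test, normal approximation):
n = 2 · ((z_{α/2} + z_β) / d)²

z_{α/2} = 3.291 (for α = 0.001, two-sided)
z_β = 1.036 (for power = 0.85)
d = 0.72

n = 2 · ((3.291 + 1.036) / 0.72)²
n = 2 · (6.010)²
n ≈ 72.24
Round up to the next whole number: n = 73 per group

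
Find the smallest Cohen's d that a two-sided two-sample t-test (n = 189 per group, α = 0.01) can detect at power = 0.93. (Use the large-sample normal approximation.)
d ≈ 0.42

Minimum detectable effect (two-sample t-test, normal approximation):
d = (z_{α/2} + z_β) / √(n/2)
d = (2.576 + 1.476) / √(189/2)
d = 4.052 / 9.721
d ≈ 0.42

By Cohen's convention (0.2 small / 0.5 medium / 0.8 large): small effect.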